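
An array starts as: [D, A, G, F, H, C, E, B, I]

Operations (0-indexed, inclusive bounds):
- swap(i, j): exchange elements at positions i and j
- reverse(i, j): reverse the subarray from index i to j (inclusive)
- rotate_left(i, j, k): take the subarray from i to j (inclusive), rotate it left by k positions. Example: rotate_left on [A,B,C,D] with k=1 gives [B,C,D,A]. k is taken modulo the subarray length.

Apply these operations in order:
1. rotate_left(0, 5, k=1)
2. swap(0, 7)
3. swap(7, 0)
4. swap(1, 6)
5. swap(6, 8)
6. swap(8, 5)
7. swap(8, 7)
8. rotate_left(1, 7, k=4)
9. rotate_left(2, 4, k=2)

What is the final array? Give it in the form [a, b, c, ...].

After 1 (rotate_left(0, 5, k=1)): [A, G, F, H, C, D, E, B, I]
After 2 (swap(0, 7)): [B, G, F, H, C, D, E, A, I]
After 3 (swap(7, 0)): [A, G, F, H, C, D, E, B, I]
After 4 (swap(1, 6)): [A, E, F, H, C, D, G, B, I]
After 5 (swap(6, 8)): [A, E, F, H, C, D, I, B, G]
After 6 (swap(8, 5)): [A, E, F, H, C, G, I, B, D]
After 7 (swap(8, 7)): [A, E, F, H, C, G, I, D, B]
After 8 (rotate_left(1, 7, k=4)): [A, G, I, D, E, F, H, C, B]
After 9 (rotate_left(2, 4, k=2)): [A, G, E, I, D, F, H, C, B]

Answer: [A, G, E, I, D, F, H, C, B]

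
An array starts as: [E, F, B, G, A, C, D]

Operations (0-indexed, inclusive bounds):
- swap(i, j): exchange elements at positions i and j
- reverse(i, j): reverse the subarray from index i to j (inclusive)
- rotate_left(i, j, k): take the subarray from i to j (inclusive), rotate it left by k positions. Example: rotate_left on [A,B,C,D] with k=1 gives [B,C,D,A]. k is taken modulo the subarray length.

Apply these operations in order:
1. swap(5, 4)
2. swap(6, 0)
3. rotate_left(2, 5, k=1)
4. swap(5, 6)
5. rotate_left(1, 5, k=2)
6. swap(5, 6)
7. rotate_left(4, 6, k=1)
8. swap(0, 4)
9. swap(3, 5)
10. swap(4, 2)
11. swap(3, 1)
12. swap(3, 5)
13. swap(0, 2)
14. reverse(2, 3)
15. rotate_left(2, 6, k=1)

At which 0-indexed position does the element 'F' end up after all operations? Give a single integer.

After 1 (swap(5, 4)): [E, F, B, G, C, A, D]
After 2 (swap(6, 0)): [D, F, B, G, C, A, E]
After 3 (rotate_left(2, 5, k=1)): [D, F, G, C, A, B, E]
After 4 (swap(5, 6)): [D, F, G, C, A, E, B]
After 5 (rotate_left(1, 5, k=2)): [D, C, A, E, F, G, B]
After 6 (swap(5, 6)): [D, C, A, E, F, B, G]
After 7 (rotate_left(4, 6, k=1)): [D, C, A, E, B, G, F]
After 8 (swap(0, 4)): [B, C, A, E, D, G, F]
After 9 (swap(3, 5)): [B, C, A, G, D, E, F]
After 10 (swap(4, 2)): [B, C, D, G, A, E, F]
After 11 (swap(3, 1)): [B, G, D, C, A, E, F]
After 12 (swap(3, 5)): [B, G, D, E, A, C, F]
After 13 (swap(0, 2)): [D, G, B, E, A, C, F]
After 14 (reverse(2, 3)): [D, G, E, B, A, C, F]
After 15 (rotate_left(2, 6, k=1)): [D, G, B, A, C, F, E]

Answer: 5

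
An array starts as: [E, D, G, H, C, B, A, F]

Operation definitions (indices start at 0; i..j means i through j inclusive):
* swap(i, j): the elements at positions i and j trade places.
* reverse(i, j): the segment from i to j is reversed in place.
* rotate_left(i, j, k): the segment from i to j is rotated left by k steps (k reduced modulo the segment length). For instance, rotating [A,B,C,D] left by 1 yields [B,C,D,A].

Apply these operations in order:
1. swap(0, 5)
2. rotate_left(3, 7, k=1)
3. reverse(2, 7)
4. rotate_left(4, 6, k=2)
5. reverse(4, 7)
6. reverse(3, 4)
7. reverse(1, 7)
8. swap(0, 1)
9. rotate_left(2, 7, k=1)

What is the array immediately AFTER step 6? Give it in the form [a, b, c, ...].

Answer: [B, D, H, G, F, E, A, C]

Derivation:
After 1 (swap(0, 5)): [B, D, G, H, C, E, A, F]
After 2 (rotate_left(3, 7, k=1)): [B, D, G, C, E, A, F, H]
After 3 (reverse(2, 7)): [B, D, H, F, A, E, C, G]
After 4 (rotate_left(4, 6, k=2)): [B, D, H, F, C, A, E, G]
After 5 (reverse(4, 7)): [B, D, H, F, G, E, A, C]
After 6 (reverse(3, 4)): [B, D, H, G, F, E, A, C]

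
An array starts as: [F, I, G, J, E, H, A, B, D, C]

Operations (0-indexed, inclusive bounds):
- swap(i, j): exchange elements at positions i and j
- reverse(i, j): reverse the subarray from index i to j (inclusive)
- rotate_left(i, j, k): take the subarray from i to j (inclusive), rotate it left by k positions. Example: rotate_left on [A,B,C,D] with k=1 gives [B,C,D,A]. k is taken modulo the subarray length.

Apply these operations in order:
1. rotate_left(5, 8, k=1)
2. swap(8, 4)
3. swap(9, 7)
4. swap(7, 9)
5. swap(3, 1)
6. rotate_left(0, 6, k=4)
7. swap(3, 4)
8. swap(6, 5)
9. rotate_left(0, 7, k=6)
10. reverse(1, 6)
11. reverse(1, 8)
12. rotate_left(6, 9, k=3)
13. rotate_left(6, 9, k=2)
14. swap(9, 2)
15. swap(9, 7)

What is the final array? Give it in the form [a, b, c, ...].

Answer: [G, E, B, D, H, A, J, I, C, F]

Derivation:
After 1 (rotate_left(5, 8, k=1)): [F, I, G, J, E, A, B, D, H, C]
After 2 (swap(8, 4)): [F, I, G, J, H, A, B, D, E, C]
After 3 (swap(9, 7)): [F, I, G, J, H, A, B, C, E, D]
After 4 (swap(7, 9)): [F, I, G, J, H, A, B, D, E, C]
After 5 (swap(3, 1)): [F, J, G, I, H, A, B, D, E, C]
After 6 (rotate_left(0, 6, k=4)): [H, A, B, F, J, G, I, D, E, C]
After 7 (swap(3, 4)): [H, A, B, J, F, G, I, D, E, C]
After 8 (swap(6, 5)): [H, A, B, J, F, I, G, D, E, C]
After 9 (rotate_left(0, 7, k=6)): [G, D, H, A, B, J, F, I, E, C]
After 10 (reverse(1, 6)): [G, F, J, B, A, H, D, I, E, C]
After 11 (reverse(1, 8)): [G, E, I, D, H, A, B, J, F, C]
After 12 (rotate_left(6, 9, k=3)): [G, E, I, D, H, A, C, B, J, F]
After 13 (rotate_left(6, 9, k=2)): [G, E, I, D, H, A, J, F, C, B]
After 14 (swap(9, 2)): [G, E, B, D, H, A, J, F, C, I]
After 15 (swap(9, 7)): [G, E, B, D, H, A, J, I, C, F]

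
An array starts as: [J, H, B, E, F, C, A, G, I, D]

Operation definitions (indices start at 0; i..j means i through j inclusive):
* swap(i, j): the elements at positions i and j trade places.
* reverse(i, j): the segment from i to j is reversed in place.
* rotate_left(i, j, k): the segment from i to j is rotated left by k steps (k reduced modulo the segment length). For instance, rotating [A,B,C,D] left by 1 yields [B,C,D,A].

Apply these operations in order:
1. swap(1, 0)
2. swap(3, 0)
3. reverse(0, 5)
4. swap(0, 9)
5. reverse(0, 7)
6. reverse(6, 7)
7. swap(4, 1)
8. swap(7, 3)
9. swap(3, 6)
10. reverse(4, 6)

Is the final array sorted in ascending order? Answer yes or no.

Answer: no

Derivation:
After 1 (swap(1, 0)): [H, J, B, E, F, C, A, G, I, D]
After 2 (swap(3, 0)): [E, J, B, H, F, C, A, G, I, D]
After 3 (reverse(0, 5)): [C, F, H, B, J, E, A, G, I, D]
After 4 (swap(0, 9)): [D, F, H, B, J, E, A, G, I, C]
After 5 (reverse(0, 7)): [G, A, E, J, B, H, F, D, I, C]
After 6 (reverse(6, 7)): [G, A, E, J, B, H, D, F, I, C]
After 7 (swap(4, 1)): [G, B, E, J, A, H, D, F, I, C]
After 8 (swap(7, 3)): [G, B, E, F, A, H, D, J, I, C]
After 9 (swap(3, 6)): [G, B, E, D, A, H, F, J, I, C]
After 10 (reverse(4, 6)): [G, B, E, D, F, H, A, J, I, C]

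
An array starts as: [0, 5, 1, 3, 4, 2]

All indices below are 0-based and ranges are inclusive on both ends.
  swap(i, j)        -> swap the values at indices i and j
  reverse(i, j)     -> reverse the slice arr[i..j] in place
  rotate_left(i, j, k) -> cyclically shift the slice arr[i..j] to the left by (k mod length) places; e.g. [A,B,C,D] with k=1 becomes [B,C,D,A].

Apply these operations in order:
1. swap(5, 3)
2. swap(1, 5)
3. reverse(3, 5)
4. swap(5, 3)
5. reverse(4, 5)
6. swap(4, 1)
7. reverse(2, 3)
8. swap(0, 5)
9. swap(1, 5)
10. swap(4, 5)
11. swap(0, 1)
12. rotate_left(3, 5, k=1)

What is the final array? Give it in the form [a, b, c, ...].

After 1 (swap(5, 3)): [0, 5, 1, 2, 4, 3]
After 2 (swap(1, 5)): [0, 3, 1, 2, 4, 5]
After 3 (reverse(3, 5)): [0, 3, 1, 5, 4, 2]
After 4 (swap(5, 3)): [0, 3, 1, 2, 4, 5]
After 5 (reverse(4, 5)): [0, 3, 1, 2, 5, 4]
After 6 (swap(4, 1)): [0, 5, 1, 2, 3, 4]
After 7 (reverse(2, 3)): [0, 5, 2, 1, 3, 4]
After 8 (swap(0, 5)): [4, 5, 2, 1, 3, 0]
After 9 (swap(1, 5)): [4, 0, 2, 1, 3, 5]
After 10 (swap(4, 5)): [4, 0, 2, 1, 5, 3]
After 11 (swap(0, 1)): [0, 4, 2, 1, 5, 3]
After 12 (rotate_left(3, 5, k=1)): [0, 4, 2, 5, 3, 1]

Answer: [0, 4, 2, 5, 3, 1]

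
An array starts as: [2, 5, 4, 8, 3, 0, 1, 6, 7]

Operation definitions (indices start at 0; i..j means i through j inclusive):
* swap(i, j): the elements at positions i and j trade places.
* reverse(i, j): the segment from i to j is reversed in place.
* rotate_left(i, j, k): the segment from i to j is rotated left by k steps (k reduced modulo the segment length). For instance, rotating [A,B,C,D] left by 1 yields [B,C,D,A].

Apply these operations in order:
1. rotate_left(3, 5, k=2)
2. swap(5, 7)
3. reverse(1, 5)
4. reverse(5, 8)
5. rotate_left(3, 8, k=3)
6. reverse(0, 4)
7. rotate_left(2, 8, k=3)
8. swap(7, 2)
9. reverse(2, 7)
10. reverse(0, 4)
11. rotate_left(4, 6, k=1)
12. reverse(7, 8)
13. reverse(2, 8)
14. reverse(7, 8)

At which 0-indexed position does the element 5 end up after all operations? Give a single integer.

After 1 (rotate_left(3, 5, k=2)): [2, 5, 4, 0, 8, 3, 1, 6, 7]
After 2 (swap(5, 7)): [2, 5, 4, 0, 8, 6, 1, 3, 7]
After 3 (reverse(1, 5)): [2, 6, 8, 0, 4, 5, 1, 3, 7]
After 4 (reverse(5, 8)): [2, 6, 8, 0, 4, 7, 3, 1, 5]
After 5 (rotate_left(3, 8, k=3)): [2, 6, 8, 3, 1, 5, 0, 4, 7]
After 6 (reverse(0, 4)): [1, 3, 8, 6, 2, 5, 0, 4, 7]
After 7 (rotate_left(2, 8, k=3)): [1, 3, 5, 0, 4, 7, 8, 6, 2]
After 8 (swap(7, 2)): [1, 3, 6, 0, 4, 7, 8, 5, 2]
After 9 (reverse(2, 7)): [1, 3, 5, 8, 7, 4, 0, 6, 2]
After 10 (reverse(0, 4)): [7, 8, 5, 3, 1, 4, 0, 6, 2]
After 11 (rotate_left(4, 6, k=1)): [7, 8, 5, 3, 4, 0, 1, 6, 2]
After 12 (reverse(7, 8)): [7, 8, 5, 3, 4, 0, 1, 2, 6]
After 13 (reverse(2, 8)): [7, 8, 6, 2, 1, 0, 4, 3, 5]
After 14 (reverse(7, 8)): [7, 8, 6, 2, 1, 0, 4, 5, 3]

Answer: 7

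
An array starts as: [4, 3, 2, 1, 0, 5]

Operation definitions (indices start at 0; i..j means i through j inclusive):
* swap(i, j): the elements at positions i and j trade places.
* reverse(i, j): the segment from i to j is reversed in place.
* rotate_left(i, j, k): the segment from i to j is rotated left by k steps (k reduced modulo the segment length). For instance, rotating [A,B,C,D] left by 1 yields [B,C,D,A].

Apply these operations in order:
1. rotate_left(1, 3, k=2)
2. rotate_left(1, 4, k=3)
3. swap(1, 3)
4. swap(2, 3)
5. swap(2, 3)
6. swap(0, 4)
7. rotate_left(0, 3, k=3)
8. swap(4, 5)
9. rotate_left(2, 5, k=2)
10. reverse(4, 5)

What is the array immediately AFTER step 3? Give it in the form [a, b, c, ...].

Answer: [4, 3, 1, 0, 2, 5]

Derivation:
After 1 (rotate_left(1, 3, k=2)): [4, 1, 3, 2, 0, 5]
After 2 (rotate_left(1, 4, k=3)): [4, 0, 1, 3, 2, 5]
After 3 (swap(1, 3)): [4, 3, 1, 0, 2, 5]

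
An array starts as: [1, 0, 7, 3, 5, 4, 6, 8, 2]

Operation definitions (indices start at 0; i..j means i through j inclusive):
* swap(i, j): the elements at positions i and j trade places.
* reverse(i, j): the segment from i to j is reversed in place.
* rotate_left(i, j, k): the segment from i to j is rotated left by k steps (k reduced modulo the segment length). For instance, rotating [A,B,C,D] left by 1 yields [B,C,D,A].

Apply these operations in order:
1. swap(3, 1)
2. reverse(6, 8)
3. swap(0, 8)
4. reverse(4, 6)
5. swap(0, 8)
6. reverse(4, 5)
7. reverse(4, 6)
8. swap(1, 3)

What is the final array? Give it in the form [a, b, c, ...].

Answer: [1, 0, 7, 3, 5, 2, 4, 8, 6]

Derivation:
After 1 (swap(3, 1)): [1, 3, 7, 0, 5, 4, 6, 8, 2]
After 2 (reverse(6, 8)): [1, 3, 7, 0, 5, 4, 2, 8, 6]
After 3 (swap(0, 8)): [6, 3, 7, 0, 5, 4, 2, 8, 1]
After 4 (reverse(4, 6)): [6, 3, 7, 0, 2, 4, 5, 8, 1]
After 5 (swap(0, 8)): [1, 3, 7, 0, 2, 4, 5, 8, 6]
After 6 (reverse(4, 5)): [1, 3, 7, 0, 4, 2, 5, 8, 6]
After 7 (reverse(4, 6)): [1, 3, 7, 0, 5, 2, 4, 8, 6]
After 8 (swap(1, 3)): [1, 0, 7, 3, 5, 2, 4, 8, 6]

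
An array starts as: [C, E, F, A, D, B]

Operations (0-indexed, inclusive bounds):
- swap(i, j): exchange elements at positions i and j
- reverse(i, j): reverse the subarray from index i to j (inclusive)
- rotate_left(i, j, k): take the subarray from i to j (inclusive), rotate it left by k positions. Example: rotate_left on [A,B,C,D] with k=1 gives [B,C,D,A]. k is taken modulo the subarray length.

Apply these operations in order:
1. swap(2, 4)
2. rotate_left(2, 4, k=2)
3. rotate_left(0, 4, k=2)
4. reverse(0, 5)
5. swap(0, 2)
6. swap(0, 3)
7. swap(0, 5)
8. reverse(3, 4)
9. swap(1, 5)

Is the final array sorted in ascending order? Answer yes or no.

Answer: no

Derivation:
After 1 (swap(2, 4)): [C, E, D, A, F, B]
After 2 (rotate_left(2, 4, k=2)): [C, E, F, D, A, B]
After 3 (rotate_left(0, 4, k=2)): [F, D, A, C, E, B]
After 4 (reverse(0, 5)): [B, E, C, A, D, F]
After 5 (swap(0, 2)): [C, E, B, A, D, F]
After 6 (swap(0, 3)): [A, E, B, C, D, F]
After 7 (swap(0, 5)): [F, E, B, C, D, A]
After 8 (reverse(3, 4)): [F, E, B, D, C, A]
After 9 (swap(1, 5)): [F, A, B, D, C, E]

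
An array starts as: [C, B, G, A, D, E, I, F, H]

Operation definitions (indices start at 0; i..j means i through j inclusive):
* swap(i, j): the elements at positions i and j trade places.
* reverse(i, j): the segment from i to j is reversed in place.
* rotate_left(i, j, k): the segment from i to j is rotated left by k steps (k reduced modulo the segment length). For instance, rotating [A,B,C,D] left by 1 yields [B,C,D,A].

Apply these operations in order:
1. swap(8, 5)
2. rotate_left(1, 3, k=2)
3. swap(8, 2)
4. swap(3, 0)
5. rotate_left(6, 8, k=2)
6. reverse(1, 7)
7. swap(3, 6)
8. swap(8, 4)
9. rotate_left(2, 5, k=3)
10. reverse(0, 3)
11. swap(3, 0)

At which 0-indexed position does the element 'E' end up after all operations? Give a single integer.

After 1 (swap(8, 5)): [C, B, G, A, D, H, I, F, E]
After 2 (rotate_left(1, 3, k=2)): [C, A, B, G, D, H, I, F, E]
After 3 (swap(8, 2)): [C, A, E, G, D, H, I, F, B]
After 4 (swap(3, 0)): [G, A, E, C, D, H, I, F, B]
After 5 (rotate_left(6, 8, k=2)): [G, A, E, C, D, H, B, I, F]
After 6 (reverse(1, 7)): [G, I, B, H, D, C, E, A, F]
After 7 (swap(3, 6)): [G, I, B, E, D, C, H, A, F]
After 8 (swap(8, 4)): [G, I, B, E, F, C, H, A, D]
After 9 (rotate_left(2, 5, k=3)): [G, I, C, B, E, F, H, A, D]
After 10 (reverse(0, 3)): [B, C, I, G, E, F, H, A, D]
After 11 (swap(3, 0)): [G, C, I, B, E, F, H, A, D]

Answer: 4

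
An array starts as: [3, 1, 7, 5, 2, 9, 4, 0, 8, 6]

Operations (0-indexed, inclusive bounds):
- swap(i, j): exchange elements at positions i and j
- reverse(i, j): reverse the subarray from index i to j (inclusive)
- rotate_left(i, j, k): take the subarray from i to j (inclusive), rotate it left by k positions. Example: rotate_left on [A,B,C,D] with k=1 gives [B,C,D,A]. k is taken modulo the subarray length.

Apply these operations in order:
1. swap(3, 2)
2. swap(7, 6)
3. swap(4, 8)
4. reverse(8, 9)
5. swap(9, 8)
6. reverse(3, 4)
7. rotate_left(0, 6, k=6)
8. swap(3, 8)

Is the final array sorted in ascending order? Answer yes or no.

After 1 (swap(3, 2)): [3, 1, 5, 7, 2, 9, 4, 0, 8, 6]
After 2 (swap(7, 6)): [3, 1, 5, 7, 2, 9, 0, 4, 8, 6]
After 3 (swap(4, 8)): [3, 1, 5, 7, 8, 9, 0, 4, 2, 6]
After 4 (reverse(8, 9)): [3, 1, 5, 7, 8, 9, 0, 4, 6, 2]
After 5 (swap(9, 8)): [3, 1, 5, 7, 8, 9, 0, 4, 2, 6]
After 6 (reverse(3, 4)): [3, 1, 5, 8, 7, 9, 0, 4, 2, 6]
After 7 (rotate_left(0, 6, k=6)): [0, 3, 1, 5, 8, 7, 9, 4, 2, 6]
After 8 (swap(3, 8)): [0, 3, 1, 2, 8, 7, 9, 4, 5, 6]

Answer: no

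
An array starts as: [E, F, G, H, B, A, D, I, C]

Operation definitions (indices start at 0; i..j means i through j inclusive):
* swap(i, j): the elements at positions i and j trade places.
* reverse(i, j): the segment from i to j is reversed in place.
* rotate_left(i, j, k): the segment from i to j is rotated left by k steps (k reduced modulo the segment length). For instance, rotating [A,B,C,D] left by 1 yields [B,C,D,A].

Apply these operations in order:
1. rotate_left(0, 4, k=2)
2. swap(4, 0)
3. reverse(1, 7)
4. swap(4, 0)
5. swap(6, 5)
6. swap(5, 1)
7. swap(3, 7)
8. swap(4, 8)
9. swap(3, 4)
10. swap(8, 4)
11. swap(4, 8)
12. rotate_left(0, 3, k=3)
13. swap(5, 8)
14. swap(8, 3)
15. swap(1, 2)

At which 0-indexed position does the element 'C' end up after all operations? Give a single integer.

After 1 (rotate_left(0, 4, k=2)): [G, H, B, E, F, A, D, I, C]
After 2 (swap(4, 0)): [F, H, B, E, G, A, D, I, C]
After 3 (reverse(1, 7)): [F, I, D, A, G, E, B, H, C]
After 4 (swap(4, 0)): [G, I, D, A, F, E, B, H, C]
After 5 (swap(6, 5)): [G, I, D, A, F, B, E, H, C]
After 6 (swap(5, 1)): [G, B, D, A, F, I, E, H, C]
After 7 (swap(3, 7)): [G, B, D, H, F, I, E, A, C]
After 8 (swap(4, 8)): [G, B, D, H, C, I, E, A, F]
After 9 (swap(3, 4)): [G, B, D, C, H, I, E, A, F]
After 10 (swap(8, 4)): [G, B, D, C, F, I, E, A, H]
After 11 (swap(4, 8)): [G, B, D, C, H, I, E, A, F]
After 12 (rotate_left(0, 3, k=3)): [C, G, B, D, H, I, E, A, F]
After 13 (swap(5, 8)): [C, G, B, D, H, F, E, A, I]
After 14 (swap(8, 3)): [C, G, B, I, H, F, E, A, D]
After 15 (swap(1, 2)): [C, B, G, I, H, F, E, A, D]

Answer: 0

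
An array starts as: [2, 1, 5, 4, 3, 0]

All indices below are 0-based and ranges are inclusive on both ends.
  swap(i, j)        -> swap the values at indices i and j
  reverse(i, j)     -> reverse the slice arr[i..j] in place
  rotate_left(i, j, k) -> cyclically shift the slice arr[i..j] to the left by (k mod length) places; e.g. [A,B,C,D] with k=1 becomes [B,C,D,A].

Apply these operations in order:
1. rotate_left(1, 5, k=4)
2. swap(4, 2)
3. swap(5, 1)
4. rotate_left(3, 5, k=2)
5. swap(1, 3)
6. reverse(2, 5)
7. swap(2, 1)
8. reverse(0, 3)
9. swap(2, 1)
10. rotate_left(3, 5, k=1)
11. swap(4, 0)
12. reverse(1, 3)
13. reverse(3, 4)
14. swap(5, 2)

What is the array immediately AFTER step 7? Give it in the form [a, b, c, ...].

Answer: [2, 1, 0, 5, 3, 4]

Derivation:
After 1 (rotate_left(1, 5, k=4)): [2, 0, 1, 5, 4, 3]
After 2 (swap(4, 2)): [2, 0, 4, 5, 1, 3]
After 3 (swap(5, 1)): [2, 3, 4, 5, 1, 0]
After 4 (rotate_left(3, 5, k=2)): [2, 3, 4, 0, 5, 1]
After 5 (swap(1, 3)): [2, 0, 4, 3, 5, 1]
After 6 (reverse(2, 5)): [2, 0, 1, 5, 3, 4]
After 7 (swap(2, 1)): [2, 1, 0, 5, 3, 4]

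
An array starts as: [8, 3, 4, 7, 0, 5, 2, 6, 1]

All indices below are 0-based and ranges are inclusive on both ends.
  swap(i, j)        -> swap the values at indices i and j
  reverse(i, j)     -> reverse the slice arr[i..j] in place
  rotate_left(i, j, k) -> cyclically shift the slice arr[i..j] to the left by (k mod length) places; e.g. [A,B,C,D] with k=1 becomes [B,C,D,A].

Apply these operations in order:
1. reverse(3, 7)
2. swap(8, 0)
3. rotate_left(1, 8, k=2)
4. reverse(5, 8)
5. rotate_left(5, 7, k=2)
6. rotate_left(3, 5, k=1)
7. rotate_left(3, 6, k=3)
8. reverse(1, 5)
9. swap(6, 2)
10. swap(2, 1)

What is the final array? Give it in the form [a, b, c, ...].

Answer: [1, 5, 8, 4, 2, 6, 0, 3, 7]

Derivation:
After 1 (reverse(3, 7)): [8, 3, 4, 6, 2, 5, 0, 7, 1]
After 2 (swap(8, 0)): [1, 3, 4, 6, 2, 5, 0, 7, 8]
After 3 (rotate_left(1, 8, k=2)): [1, 6, 2, 5, 0, 7, 8, 3, 4]
After 4 (reverse(5, 8)): [1, 6, 2, 5, 0, 4, 3, 8, 7]
After 5 (rotate_left(5, 7, k=2)): [1, 6, 2, 5, 0, 8, 4, 3, 7]
After 6 (rotate_left(3, 5, k=1)): [1, 6, 2, 0, 8, 5, 4, 3, 7]
After 7 (rotate_left(3, 6, k=3)): [1, 6, 2, 4, 0, 8, 5, 3, 7]
After 8 (reverse(1, 5)): [1, 8, 0, 4, 2, 6, 5, 3, 7]
After 9 (swap(6, 2)): [1, 8, 5, 4, 2, 6, 0, 3, 7]
After 10 (swap(2, 1)): [1, 5, 8, 4, 2, 6, 0, 3, 7]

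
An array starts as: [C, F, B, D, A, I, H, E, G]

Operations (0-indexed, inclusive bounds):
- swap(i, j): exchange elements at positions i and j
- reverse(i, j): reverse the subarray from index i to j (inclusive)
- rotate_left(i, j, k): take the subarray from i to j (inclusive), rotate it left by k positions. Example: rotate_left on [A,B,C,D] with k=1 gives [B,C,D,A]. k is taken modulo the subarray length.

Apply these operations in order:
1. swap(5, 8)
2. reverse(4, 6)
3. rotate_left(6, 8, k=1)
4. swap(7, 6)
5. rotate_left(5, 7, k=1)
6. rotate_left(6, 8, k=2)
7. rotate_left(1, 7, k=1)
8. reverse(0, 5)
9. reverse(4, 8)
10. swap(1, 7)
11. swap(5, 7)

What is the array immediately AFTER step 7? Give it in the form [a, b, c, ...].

Answer: [C, B, D, H, I, A, E, F, G]

Derivation:
After 1 (swap(5, 8)): [C, F, B, D, A, G, H, E, I]
After 2 (reverse(4, 6)): [C, F, B, D, H, G, A, E, I]
After 3 (rotate_left(6, 8, k=1)): [C, F, B, D, H, G, E, I, A]
After 4 (swap(7, 6)): [C, F, B, D, H, G, I, E, A]
After 5 (rotate_left(5, 7, k=1)): [C, F, B, D, H, I, E, G, A]
After 6 (rotate_left(6, 8, k=2)): [C, F, B, D, H, I, A, E, G]
After 7 (rotate_left(1, 7, k=1)): [C, B, D, H, I, A, E, F, G]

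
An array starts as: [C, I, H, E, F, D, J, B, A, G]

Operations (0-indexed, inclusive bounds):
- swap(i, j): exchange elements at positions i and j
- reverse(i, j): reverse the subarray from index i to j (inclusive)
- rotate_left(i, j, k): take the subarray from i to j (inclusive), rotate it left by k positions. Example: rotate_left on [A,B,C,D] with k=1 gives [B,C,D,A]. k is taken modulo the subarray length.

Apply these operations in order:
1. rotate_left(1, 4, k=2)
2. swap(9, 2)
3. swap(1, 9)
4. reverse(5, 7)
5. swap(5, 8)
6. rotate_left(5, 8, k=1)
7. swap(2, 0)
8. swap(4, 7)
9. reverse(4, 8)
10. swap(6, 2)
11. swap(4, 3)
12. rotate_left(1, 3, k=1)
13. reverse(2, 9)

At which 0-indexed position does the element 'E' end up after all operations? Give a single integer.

Answer: 2

Derivation:
After 1 (rotate_left(1, 4, k=2)): [C, E, F, I, H, D, J, B, A, G]
After 2 (swap(9, 2)): [C, E, G, I, H, D, J, B, A, F]
After 3 (swap(1, 9)): [C, F, G, I, H, D, J, B, A, E]
After 4 (reverse(5, 7)): [C, F, G, I, H, B, J, D, A, E]
After 5 (swap(5, 8)): [C, F, G, I, H, A, J, D, B, E]
After 6 (rotate_left(5, 8, k=1)): [C, F, G, I, H, J, D, B, A, E]
After 7 (swap(2, 0)): [G, F, C, I, H, J, D, B, A, E]
After 8 (swap(4, 7)): [G, F, C, I, B, J, D, H, A, E]
After 9 (reverse(4, 8)): [G, F, C, I, A, H, D, J, B, E]
After 10 (swap(6, 2)): [G, F, D, I, A, H, C, J, B, E]
After 11 (swap(4, 3)): [G, F, D, A, I, H, C, J, B, E]
After 12 (rotate_left(1, 3, k=1)): [G, D, A, F, I, H, C, J, B, E]
After 13 (reverse(2, 9)): [G, D, E, B, J, C, H, I, F, A]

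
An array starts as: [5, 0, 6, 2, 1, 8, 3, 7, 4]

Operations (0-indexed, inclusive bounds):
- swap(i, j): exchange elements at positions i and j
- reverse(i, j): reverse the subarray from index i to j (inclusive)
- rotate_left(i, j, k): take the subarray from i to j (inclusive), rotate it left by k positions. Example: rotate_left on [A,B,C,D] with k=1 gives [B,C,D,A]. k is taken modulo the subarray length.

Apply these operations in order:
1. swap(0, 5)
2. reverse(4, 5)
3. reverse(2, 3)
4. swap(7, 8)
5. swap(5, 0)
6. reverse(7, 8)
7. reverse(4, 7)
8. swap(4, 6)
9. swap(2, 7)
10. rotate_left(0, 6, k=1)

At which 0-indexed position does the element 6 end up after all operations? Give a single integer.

After 1 (swap(0, 5)): [8, 0, 6, 2, 1, 5, 3, 7, 4]
After 2 (reverse(4, 5)): [8, 0, 6, 2, 5, 1, 3, 7, 4]
After 3 (reverse(2, 3)): [8, 0, 2, 6, 5, 1, 3, 7, 4]
After 4 (swap(7, 8)): [8, 0, 2, 6, 5, 1, 3, 4, 7]
After 5 (swap(5, 0)): [1, 0, 2, 6, 5, 8, 3, 4, 7]
After 6 (reverse(7, 8)): [1, 0, 2, 6, 5, 8, 3, 7, 4]
After 7 (reverse(4, 7)): [1, 0, 2, 6, 7, 3, 8, 5, 4]
After 8 (swap(4, 6)): [1, 0, 2, 6, 8, 3, 7, 5, 4]
After 9 (swap(2, 7)): [1, 0, 5, 6, 8, 3, 7, 2, 4]
After 10 (rotate_left(0, 6, k=1)): [0, 5, 6, 8, 3, 7, 1, 2, 4]

Answer: 2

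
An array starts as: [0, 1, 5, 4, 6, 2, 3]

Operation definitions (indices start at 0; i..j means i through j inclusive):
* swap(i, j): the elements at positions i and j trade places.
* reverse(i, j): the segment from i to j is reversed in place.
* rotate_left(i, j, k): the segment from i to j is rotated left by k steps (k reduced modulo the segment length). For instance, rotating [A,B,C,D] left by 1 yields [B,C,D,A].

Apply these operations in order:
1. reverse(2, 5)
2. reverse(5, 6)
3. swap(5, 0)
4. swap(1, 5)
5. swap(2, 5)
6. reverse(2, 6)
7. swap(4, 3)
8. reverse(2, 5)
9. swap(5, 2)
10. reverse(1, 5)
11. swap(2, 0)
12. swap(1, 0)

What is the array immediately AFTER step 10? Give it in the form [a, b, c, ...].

After 1 (reverse(2, 5)): [0, 1, 2, 6, 4, 5, 3]
After 2 (reverse(5, 6)): [0, 1, 2, 6, 4, 3, 5]
After 3 (swap(5, 0)): [3, 1, 2, 6, 4, 0, 5]
After 4 (swap(1, 5)): [3, 0, 2, 6, 4, 1, 5]
After 5 (swap(2, 5)): [3, 0, 1, 6, 4, 2, 5]
After 6 (reverse(2, 6)): [3, 0, 5, 2, 4, 6, 1]
After 7 (swap(4, 3)): [3, 0, 5, 4, 2, 6, 1]
After 8 (reverse(2, 5)): [3, 0, 6, 2, 4, 5, 1]
After 9 (swap(5, 2)): [3, 0, 5, 2, 4, 6, 1]
After 10 (reverse(1, 5)): [3, 6, 4, 2, 5, 0, 1]

Answer: [3, 6, 4, 2, 5, 0, 1]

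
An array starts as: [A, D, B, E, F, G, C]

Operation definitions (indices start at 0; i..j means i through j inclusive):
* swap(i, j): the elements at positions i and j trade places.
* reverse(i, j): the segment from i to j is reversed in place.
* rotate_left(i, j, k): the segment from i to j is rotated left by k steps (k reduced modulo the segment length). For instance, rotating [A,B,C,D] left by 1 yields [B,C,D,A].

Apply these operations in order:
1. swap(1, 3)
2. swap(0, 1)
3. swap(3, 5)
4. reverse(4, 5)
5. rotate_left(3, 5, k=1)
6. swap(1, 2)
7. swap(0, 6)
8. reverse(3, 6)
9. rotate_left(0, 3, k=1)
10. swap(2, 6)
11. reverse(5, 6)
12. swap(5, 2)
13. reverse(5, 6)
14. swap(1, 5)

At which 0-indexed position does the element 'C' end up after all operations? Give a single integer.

Answer: 3

Derivation:
After 1 (swap(1, 3)): [A, E, B, D, F, G, C]
After 2 (swap(0, 1)): [E, A, B, D, F, G, C]
After 3 (swap(3, 5)): [E, A, B, G, F, D, C]
After 4 (reverse(4, 5)): [E, A, B, G, D, F, C]
After 5 (rotate_left(3, 5, k=1)): [E, A, B, D, F, G, C]
After 6 (swap(1, 2)): [E, B, A, D, F, G, C]
After 7 (swap(0, 6)): [C, B, A, D, F, G, E]
After 8 (reverse(3, 6)): [C, B, A, E, G, F, D]
After 9 (rotate_left(0, 3, k=1)): [B, A, E, C, G, F, D]
After 10 (swap(2, 6)): [B, A, D, C, G, F, E]
After 11 (reverse(5, 6)): [B, A, D, C, G, E, F]
After 12 (swap(5, 2)): [B, A, E, C, G, D, F]
After 13 (reverse(5, 6)): [B, A, E, C, G, F, D]
After 14 (swap(1, 5)): [B, F, E, C, G, A, D]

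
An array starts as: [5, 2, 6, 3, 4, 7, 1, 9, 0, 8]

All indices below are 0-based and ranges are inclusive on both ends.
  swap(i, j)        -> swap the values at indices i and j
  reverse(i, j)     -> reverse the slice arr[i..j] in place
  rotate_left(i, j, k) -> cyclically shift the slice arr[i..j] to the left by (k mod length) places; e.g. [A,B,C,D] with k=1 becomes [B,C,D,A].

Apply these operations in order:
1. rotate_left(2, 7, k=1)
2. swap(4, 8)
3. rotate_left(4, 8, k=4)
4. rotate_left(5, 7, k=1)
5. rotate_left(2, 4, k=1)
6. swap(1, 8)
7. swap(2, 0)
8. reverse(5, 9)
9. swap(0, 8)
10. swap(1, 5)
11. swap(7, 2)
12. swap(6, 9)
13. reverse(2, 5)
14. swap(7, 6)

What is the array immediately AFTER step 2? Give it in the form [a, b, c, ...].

After 1 (rotate_left(2, 7, k=1)): [5, 2, 3, 4, 7, 1, 9, 6, 0, 8]
After 2 (swap(4, 8)): [5, 2, 3, 4, 0, 1, 9, 6, 7, 8]

Answer: [5, 2, 3, 4, 0, 1, 9, 6, 7, 8]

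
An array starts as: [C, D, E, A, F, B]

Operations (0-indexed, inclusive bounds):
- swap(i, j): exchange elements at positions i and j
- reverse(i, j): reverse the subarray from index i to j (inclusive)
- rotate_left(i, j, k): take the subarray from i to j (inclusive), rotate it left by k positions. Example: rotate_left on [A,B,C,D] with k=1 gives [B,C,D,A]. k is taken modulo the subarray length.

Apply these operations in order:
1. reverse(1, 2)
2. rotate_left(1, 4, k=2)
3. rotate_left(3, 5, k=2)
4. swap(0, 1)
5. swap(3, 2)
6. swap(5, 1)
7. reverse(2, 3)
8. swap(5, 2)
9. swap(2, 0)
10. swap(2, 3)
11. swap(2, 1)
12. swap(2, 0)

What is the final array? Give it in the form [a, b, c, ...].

After 1 (reverse(1, 2)): [C, E, D, A, F, B]
After 2 (rotate_left(1, 4, k=2)): [C, A, F, E, D, B]
After 3 (rotate_left(3, 5, k=2)): [C, A, F, B, E, D]
After 4 (swap(0, 1)): [A, C, F, B, E, D]
After 5 (swap(3, 2)): [A, C, B, F, E, D]
After 6 (swap(5, 1)): [A, D, B, F, E, C]
After 7 (reverse(2, 3)): [A, D, F, B, E, C]
After 8 (swap(5, 2)): [A, D, C, B, E, F]
After 9 (swap(2, 0)): [C, D, A, B, E, F]
After 10 (swap(2, 3)): [C, D, B, A, E, F]
After 11 (swap(2, 1)): [C, B, D, A, E, F]
After 12 (swap(2, 0)): [D, B, C, A, E, F]

Answer: [D, B, C, A, E, F]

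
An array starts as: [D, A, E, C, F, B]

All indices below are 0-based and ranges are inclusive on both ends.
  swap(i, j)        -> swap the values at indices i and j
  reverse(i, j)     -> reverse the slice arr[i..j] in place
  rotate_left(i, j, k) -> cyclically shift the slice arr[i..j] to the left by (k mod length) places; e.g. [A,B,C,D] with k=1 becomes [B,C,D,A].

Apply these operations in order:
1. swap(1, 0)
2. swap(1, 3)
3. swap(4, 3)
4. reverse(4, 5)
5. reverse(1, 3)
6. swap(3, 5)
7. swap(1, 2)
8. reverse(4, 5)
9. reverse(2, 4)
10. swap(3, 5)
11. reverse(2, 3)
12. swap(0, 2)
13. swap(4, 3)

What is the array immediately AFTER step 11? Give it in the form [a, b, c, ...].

Answer: [A, E, B, C, F, D]

Derivation:
After 1 (swap(1, 0)): [A, D, E, C, F, B]
After 2 (swap(1, 3)): [A, C, E, D, F, B]
After 3 (swap(4, 3)): [A, C, E, F, D, B]
After 4 (reverse(4, 5)): [A, C, E, F, B, D]
After 5 (reverse(1, 3)): [A, F, E, C, B, D]
After 6 (swap(3, 5)): [A, F, E, D, B, C]
After 7 (swap(1, 2)): [A, E, F, D, B, C]
After 8 (reverse(4, 5)): [A, E, F, D, C, B]
After 9 (reverse(2, 4)): [A, E, C, D, F, B]
After 10 (swap(3, 5)): [A, E, C, B, F, D]
After 11 (reverse(2, 3)): [A, E, B, C, F, D]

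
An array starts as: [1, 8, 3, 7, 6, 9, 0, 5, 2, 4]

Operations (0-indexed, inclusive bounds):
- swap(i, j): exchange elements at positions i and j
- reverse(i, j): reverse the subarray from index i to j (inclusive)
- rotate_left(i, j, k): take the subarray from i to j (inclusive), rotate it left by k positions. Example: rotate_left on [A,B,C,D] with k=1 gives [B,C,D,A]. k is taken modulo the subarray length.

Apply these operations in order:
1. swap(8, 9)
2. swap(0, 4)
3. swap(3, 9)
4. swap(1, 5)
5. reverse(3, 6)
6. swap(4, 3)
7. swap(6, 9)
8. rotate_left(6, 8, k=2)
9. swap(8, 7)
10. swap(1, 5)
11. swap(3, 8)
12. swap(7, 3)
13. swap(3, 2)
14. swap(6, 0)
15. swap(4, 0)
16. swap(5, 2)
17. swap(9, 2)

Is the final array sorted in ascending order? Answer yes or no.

After 1 (swap(8, 9)): [1, 8, 3, 7, 6, 9, 0, 5, 4, 2]
After 2 (swap(0, 4)): [6, 8, 3, 7, 1, 9, 0, 5, 4, 2]
After 3 (swap(3, 9)): [6, 8, 3, 2, 1, 9, 0, 5, 4, 7]
After 4 (swap(1, 5)): [6, 9, 3, 2, 1, 8, 0, 5, 4, 7]
After 5 (reverse(3, 6)): [6, 9, 3, 0, 8, 1, 2, 5, 4, 7]
After 6 (swap(4, 3)): [6, 9, 3, 8, 0, 1, 2, 5, 4, 7]
After 7 (swap(6, 9)): [6, 9, 3, 8, 0, 1, 7, 5, 4, 2]
After 8 (rotate_left(6, 8, k=2)): [6, 9, 3, 8, 0, 1, 4, 7, 5, 2]
After 9 (swap(8, 7)): [6, 9, 3, 8, 0, 1, 4, 5, 7, 2]
After 10 (swap(1, 5)): [6, 1, 3, 8, 0, 9, 4, 5, 7, 2]
After 11 (swap(3, 8)): [6, 1, 3, 7, 0, 9, 4, 5, 8, 2]
After 12 (swap(7, 3)): [6, 1, 3, 5, 0, 9, 4, 7, 8, 2]
After 13 (swap(3, 2)): [6, 1, 5, 3, 0, 9, 4, 7, 8, 2]
After 14 (swap(6, 0)): [4, 1, 5, 3, 0, 9, 6, 7, 8, 2]
After 15 (swap(4, 0)): [0, 1, 5, 3, 4, 9, 6, 7, 8, 2]
After 16 (swap(5, 2)): [0, 1, 9, 3, 4, 5, 6, 7, 8, 2]
After 17 (swap(9, 2)): [0, 1, 2, 3, 4, 5, 6, 7, 8, 9]

Answer: yes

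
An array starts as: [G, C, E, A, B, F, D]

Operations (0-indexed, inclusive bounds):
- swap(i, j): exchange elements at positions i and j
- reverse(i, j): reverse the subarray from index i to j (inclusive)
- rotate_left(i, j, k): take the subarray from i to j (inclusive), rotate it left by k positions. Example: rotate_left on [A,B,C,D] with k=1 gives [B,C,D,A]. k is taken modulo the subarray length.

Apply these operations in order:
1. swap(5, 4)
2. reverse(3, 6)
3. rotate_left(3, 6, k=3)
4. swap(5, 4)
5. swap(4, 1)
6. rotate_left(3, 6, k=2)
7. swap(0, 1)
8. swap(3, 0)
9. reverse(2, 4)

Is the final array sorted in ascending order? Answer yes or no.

After 1 (swap(5, 4)): [G, C, E, A, F, B, D]
After 2 (reverse(3, 6)): [G, C, E, D, B, F, A]
After 3 (rotate_left(3, 6, k=3)): [G, C, E, A, D, B, F]
After 4 (swap(5, 4)): [G, C, E, A, B, D, F]
After 5 (swap(4, 1)): [G, B, E, A, C, D, F]
After 6 (rotate_left(3, 6, k=2)): [G, B, E, D, F, A, C]
After 7 (swap(0, 1)): [B, G, E, D, F, A, C]
After 8 (swap(3, 0)): [D, G, E, B, F, A, C]
After 9 (reverse(2, 4)): [D, G, F, B, E, A, C]

Answer: no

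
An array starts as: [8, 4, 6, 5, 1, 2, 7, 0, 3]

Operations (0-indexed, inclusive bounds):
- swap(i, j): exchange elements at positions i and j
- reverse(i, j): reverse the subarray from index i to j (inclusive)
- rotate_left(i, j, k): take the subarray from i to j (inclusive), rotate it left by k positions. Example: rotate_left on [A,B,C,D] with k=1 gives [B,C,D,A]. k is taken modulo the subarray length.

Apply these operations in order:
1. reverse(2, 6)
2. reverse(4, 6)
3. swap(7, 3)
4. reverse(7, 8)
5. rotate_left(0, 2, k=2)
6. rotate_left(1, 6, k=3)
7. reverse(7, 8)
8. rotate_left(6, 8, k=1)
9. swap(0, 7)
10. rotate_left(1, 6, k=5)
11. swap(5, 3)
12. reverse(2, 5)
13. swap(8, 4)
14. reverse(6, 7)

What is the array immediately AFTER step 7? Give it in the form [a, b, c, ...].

After 1 (reverse(2, 6)): [8, 4, 7, 2, 1, 5, 6, 0, 3]
After 2 (reverse(4, 6)): [8, 4, 7, 2, 6, 5, 1, 0, 3]
After 3 (swap(7, 3)): [8, 4, 7, 0, 6, 5, 1, 2, 3]
After 4 (reverse(7, 8)): [8, 4, 7, 0, 6, 5, 1, 3, 2]
After 5 (rotate_left(0, 2, k=2)): [7, 8, 4, 0, 6, 5, 1, 3, 2]
After 6 (rotate_left(1, 6, k=3)): [7, 6, 5, 1, 8, 4, 0, 3, 2]
After 7 (reverse(7, 8)): [7, 6, 5, 1, 8, 4, 0, 2, 3]

Answer: [7, 6, 5, 1, 8, 4, 0, 2, 3]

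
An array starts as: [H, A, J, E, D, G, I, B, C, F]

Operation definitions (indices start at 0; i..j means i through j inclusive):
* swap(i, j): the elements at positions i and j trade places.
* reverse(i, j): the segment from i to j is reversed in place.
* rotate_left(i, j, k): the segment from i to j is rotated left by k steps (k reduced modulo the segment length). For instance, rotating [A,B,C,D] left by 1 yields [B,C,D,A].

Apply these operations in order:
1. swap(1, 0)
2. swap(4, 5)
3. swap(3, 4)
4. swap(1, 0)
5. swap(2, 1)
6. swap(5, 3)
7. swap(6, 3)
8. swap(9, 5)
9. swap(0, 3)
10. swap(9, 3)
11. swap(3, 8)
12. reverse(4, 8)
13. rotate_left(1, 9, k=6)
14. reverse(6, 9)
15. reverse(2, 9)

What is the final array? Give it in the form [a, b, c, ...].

Answer: [I, F, C, G, B, D, A, J, H, E]

Derivation:
After 1 (swap(1, 0)): [A, H, J, E, D, G, I, B, C, F]
After 2 (swap(4, 5)): [A, H, J, E, G, D, I, B, C, F]
After 3 (swap(3, 4)): [A, H, J, G, E, D, I, B, C, F]
After 4 (swap(1, 0)): [H, A, J, G, E, D, I, B, C, F]
After 5 (swap(2, 1)): [H, J, A, G, E, D, I, B, C, F]
After 6 (swap(5, 3)): [H, J, A, D, E, G, I, B, C, F]
After 7 (swap(6, 3)): [H, J, A, I, E, G, D, B, C, F]
After 8 (swap(9, 5)): [H, J, A, I, E, F, D, B, C, G]
After 9 (swap(0, 3)): [I, J, A, H, E, F, D, B, C, G]
After 10 (swap(9, 3)): [I, J, A, G, E, F, D, B, C, H]
After 11 (swap(3, 8)): [I, J, A, C, E, F, D, B, G, H]
After 12 (reverse(4, 8)): [I, J, A, C, G, B, D, F, E, H]
After 13 (rotate_left(1, 9, k=6)): [I, F, E, H, J, A, C, G, B, D]
After 14 (reverse(6, 9)): [I, F, E, H, J, A, D, B, G, C]
After 15 (reverse(2, 9)): [I, F, C, G, B, D, A, J, H, E]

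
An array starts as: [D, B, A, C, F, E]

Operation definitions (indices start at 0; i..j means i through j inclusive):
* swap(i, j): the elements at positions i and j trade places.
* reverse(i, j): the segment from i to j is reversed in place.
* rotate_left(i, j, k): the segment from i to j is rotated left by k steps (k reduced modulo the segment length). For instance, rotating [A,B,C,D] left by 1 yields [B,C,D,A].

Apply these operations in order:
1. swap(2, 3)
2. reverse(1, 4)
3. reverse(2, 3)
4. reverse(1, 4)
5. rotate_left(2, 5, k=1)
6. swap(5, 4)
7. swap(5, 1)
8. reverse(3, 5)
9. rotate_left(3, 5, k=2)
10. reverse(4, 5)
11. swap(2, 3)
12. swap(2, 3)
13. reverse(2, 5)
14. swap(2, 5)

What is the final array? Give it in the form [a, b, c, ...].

Answer: [D, E, C, A, F, B]

Derivation:
After 1 (swap(2, 3)): [D, B, C, A, F, E]
After 2 (reverse(1, 4)): [D, F, A, C, B, E]
After 3 (reverse(2, 3)): [D, F, C, A, B, E]
After 4 (reverse(1, 4)): [D, B, A, C, F, E]
After 5 (rotate_left(2, 5, k=1)): [D, B, C, F, E, A]
After 6 (swap(5, 4)): [D, B, C, F, A, E]
After 7 (swap(5, 1)): [D, E, C, F, A, B]
After 8 (reverse(3, 5)): [D, E, C, B, A, F]
After 9 (rotate_left(3, 5, k=2)): [D, E, C, F, B, A]
After 10 (reverse(4, 5)): [D, E, C, F, A, B]
After 11 (swap(2, 3)): [D, E, F, C, A, B]
After 12 (swap(2, 3)): [D, E, C, F, A, B]
After 13 (reverse(2, 5)): [D, E, B, A, F, C]
After 14 (swap(2, 5)): [D, E, C, A, F, B]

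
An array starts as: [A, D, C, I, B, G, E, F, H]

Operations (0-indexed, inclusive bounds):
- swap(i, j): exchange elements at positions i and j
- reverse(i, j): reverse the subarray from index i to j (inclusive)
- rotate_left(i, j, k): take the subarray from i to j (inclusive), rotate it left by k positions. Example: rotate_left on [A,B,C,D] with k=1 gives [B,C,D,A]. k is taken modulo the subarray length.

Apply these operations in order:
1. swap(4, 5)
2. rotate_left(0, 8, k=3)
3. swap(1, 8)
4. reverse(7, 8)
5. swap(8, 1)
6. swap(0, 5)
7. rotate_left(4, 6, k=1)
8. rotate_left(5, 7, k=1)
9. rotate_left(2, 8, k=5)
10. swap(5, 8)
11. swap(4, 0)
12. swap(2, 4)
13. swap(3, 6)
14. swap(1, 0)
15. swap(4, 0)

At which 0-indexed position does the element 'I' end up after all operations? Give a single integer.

Answer: 3

Derivation:
After 1 (swap(4, 5)): [A, D, C, I, G, B, E, F, H]
After 2 (rotate_left(0, 8, k=3)): [I, G, B, E, F, H, A, D, C]
After 3 (swap(1, 8)): [I, C, B, E, F, H, A, D, G]
After 4 (reverse(7, 8)): [I, C, B, E, F, H, A, G, D]
After 5 (swap(8, 1)): [I, D, B, E, F, H, A, G, C]
After 6 (swap(0, 5)): [H, D, B, E, F, I, A, G, C]
After 7 (rotate_left(4, 6, k=1)): [H, D, B, E, I, A, F, G, C]
After 8 (rotate_left(5, 7, k=1)): [H, D, B, E, I, F, G, A, C]
After 9 (rotate_left(2, 8, k=5)): [H, D, A, C, B, E, I, F, G]
After 10 (swap(5, 8)): [H, D, A, C, B, G, I, F, E]
After 11 (swap(4, 0)): [B, D, A, C, H, G, I, F, E]
After 12 (swap(2, 4)): [B, D, H, C, A, G, I, F, E]
After 13 (swap(3, 6)): [B, D, H, I, A, G, C, F, E]
After 14 (swap(1, 0)): [D, B, H, I, A, G, C, F, E]
After 15 (swap(4, 0)): [A, B, H, I, D, G, C, F, E]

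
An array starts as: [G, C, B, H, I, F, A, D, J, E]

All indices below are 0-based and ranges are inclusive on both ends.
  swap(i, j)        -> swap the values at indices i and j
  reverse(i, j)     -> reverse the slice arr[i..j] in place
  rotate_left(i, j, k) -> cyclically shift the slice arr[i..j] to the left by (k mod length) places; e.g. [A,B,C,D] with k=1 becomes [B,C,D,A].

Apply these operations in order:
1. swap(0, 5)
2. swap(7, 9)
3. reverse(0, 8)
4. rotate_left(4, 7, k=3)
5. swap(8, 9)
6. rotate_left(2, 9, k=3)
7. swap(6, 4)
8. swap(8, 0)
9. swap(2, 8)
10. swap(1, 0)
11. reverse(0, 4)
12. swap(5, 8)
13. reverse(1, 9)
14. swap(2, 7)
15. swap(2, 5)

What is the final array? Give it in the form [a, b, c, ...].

After 1 (swap(0, 5)): [F, C, B, H, I, G, A, D, J, E]
After 2 (swap(7, 9)): [F, C, B, H, I, G, A, E, J, D]
After 3 (reverse(0, 8)): [J, E, A, G, I, H, B, C, F, D]
After 4 (rotate_left(4, 7, k=3)): [J, E, A, G, C, I, H, B, F, D]
After 5 (swap(8, 9)): [J, E, A, G, C, I, H, B, D, F]
After 6 (rotate_left(2, 9, k=3)): [J, E, I, H, B, D, F, A, G, C]
After 7 (swap(6, 4)): [J, E, I, H, F, D, B, A, G, C]
After 8 (swap(8, 0)): [G, E, I, H, F, D, B, A, J, C]
After 9 (swap(2, 8)): [G, E, J, H, F, D, B, A, I, C]
After 10 (swap(1, 0)): [E, G, J, H, F, D, B, A, I, C]
After 11 (reverse(0, 4)): [F, H, J, G, E, D, B, A, I, C]
After 12 (swap(5, 8)): [F, H, J, G, E, I, B, A, D, C]
After 13 (reverse(1, 9)): [F, C, D, A, B, I, E, G, J, H]
After 14 (swap(2, 7)): [F, C, G, A, B, I, E, D, J, H]
After 15 (swap(2, 5)): [F, C, I, A, B, G, E, D, J, H]

Answer: [F, C, I, A, B, G, E, D, J, H]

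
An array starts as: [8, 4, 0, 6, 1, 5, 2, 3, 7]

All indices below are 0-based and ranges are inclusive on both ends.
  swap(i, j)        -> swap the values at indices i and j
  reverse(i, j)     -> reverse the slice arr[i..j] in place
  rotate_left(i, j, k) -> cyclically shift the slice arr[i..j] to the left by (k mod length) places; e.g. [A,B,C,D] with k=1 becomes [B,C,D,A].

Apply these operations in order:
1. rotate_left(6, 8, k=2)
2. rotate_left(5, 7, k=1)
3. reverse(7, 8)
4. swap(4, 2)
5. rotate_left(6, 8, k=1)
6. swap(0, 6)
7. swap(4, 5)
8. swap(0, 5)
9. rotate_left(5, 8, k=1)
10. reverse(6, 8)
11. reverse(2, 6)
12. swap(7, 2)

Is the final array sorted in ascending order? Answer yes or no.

After 1 (rotate_left(6, 8, k=2)): [8, 4, 0, 6, 1, 5, 7, 2, 3]
After 2 (rotate_left(5, 7, k=1)): [8, 4, 0, 6, 1, 7, 2, 5, 3]
After 3 (reverse(7, 8)): [8, 4, 0, 6, 1, 7, 2, 3, 5]
After 4 (swap(4, 2)): [8, 4, 1, 6, 0, 7, 2, 3, 5]
After 5 (rotate_left(6, 8, k=1)): [8, 4, 1, 6, 0, 7, 3, 5, 2]
After 6 (swap(0, 6)): [3, 4, 1, 6, 0, 7, 8, 5, 2]
After 7 (swap(4, 5)): [3, 4, 1, 6, 7, 0, 8, 5, 2]
After 8 (swap(0, 5)): [0, 4, 1, 6, 7, 3, 8, 5, 2]
After 9 (rotate_left(5, 8, k=1)): [0, 4, 1, 6, 7, 8, 5, 2, 3]
After 10 (reverse(6, 8)): [0, 4, 1, 6, 7, 8, 3, 2, 5]
After 11 (reverse(2, 6)): [0, 4, 3, 8, 7, 6, 1, 2, 5]
After 12 (swap(7, 2)): [0, 4, 2, 8, 7, 6, 1, 3, 5]

Answer: no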